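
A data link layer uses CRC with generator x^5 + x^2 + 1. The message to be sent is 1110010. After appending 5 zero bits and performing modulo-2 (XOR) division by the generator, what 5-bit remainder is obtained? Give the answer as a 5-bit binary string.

Append 5 zeros: 111001000000. Divide by 100101 (XOR where the leading bit is 1):
  pos 0: 111001 XOR 100101 = 011100
  pos 1: 111000 XOR 100101 = 011101
  pos 2: 111010 XOR 100101 = 011111
  pos 3: 111110 XOR 100101 = 011011
  pos 4: 110110 XOR 100101 = 010011
  pos 5: 100110 XOR 100101 = 000011
Remainder (last 5 bits) = 00110. This is the CRC / FCS.

00110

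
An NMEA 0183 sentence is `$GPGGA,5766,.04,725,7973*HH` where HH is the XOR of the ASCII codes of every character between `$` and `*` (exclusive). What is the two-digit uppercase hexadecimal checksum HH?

44

XOR the ASCII codes of the payload characters:
  'G' = 0x47 → acc = 0x47
  'P' = 0x50 → acc = 0x17
  'G' = 0x47 → acc = 0x50
  'G' = 0x47 → acc = 0x17
  'A' = 0x41 → acc = 0x56
  ',' = 0x2C → acc = 0x7A
  '5' = 0x35 → acc = 0x4F
  '7' = 0x37 → acc = 0x78
  '6' = 0x36 → acc = 0x4E
  '6' = 0x36 → acc = 0x78
  ',' = 0x2C → acc = 0x54
  '.' = 0x2E → acc = 0x7A
  '0' = 0x30 → acc = 0x4A
  '4' = 0x34 → acc = 0x7E
  ',' = 0x2C → acc = 0x52
  '7' = 0x37 → acc = 0x65
  '2' = 0x32 → acc = 0x57
  '5' = 0x35 → acc = 0x62
  ',' = 0x2C → acc = 0x4E
  '7' = 0x37 → acc = 0x79
  '9' = 0x39 → acc = 0x40
  '7' = 0x37 → acc = 0x77
  '3' = 0x33 → acc = 0x44
Checksum = 0x44.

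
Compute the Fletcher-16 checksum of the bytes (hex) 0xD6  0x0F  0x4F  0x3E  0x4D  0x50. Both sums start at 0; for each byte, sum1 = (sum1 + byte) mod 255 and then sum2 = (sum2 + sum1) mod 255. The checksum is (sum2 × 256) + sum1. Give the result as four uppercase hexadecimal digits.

Running sums (mod 255):
  after byte 0 (0xD6): sum1=214, sum2=214
  after byte 1 (0x0F): sum1=229, sum2=188
  after byte 2 (0x4F): sum1=53, sum2=241
  after byte 3 (0x3E): sum1=115, sum2=101
  after byte 4 (0x4D): sum1=192, sum2=38
  after byte 5 (0x50): sum1=17, sum2=55
Checksum = sum2·256 + sum1 = 55·256 + 17 = 14097 = 0x3711.

3711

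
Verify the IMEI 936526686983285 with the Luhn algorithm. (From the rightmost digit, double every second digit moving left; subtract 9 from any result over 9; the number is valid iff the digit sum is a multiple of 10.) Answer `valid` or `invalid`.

invalid

From the right, keep odd positions and double even positions (subtract 9 from any doubled value over 9):
  doubled (positions 2,4,...): 7 6 9 7 3 1 6 → sum 39
  kept (positions 1,3,...): 5 2 8 6 6 2 6 9 → sum 44
Total = 83.
83 mod 10 = 3, so the number is invalid.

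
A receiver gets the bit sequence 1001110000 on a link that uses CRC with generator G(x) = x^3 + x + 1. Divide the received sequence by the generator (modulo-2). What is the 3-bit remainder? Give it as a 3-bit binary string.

Modulo-2 division of 1001110000 by 1011:
  pos 0: 1001 XOR 1011 = 0010
  pos 2: 1011 XOR 1011 = 0000
Remainder = 000 (zero — the frame passes the CRC check).

000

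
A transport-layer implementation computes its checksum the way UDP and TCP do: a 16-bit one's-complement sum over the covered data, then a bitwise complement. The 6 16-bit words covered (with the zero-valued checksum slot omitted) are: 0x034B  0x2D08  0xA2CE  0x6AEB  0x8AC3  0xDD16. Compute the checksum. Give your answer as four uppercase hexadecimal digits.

5A18

One's-complement addition (fold any carry out of bit 15 back into bit 0):
  0x034B + 0x2D08 = 0x03053
  0x3053 + 0xA2CE = 0x0D321
  0xD321 + 0x6AEB = 0x13E0C → wrap carry → 0x3E0D
  0x3E0D + 0x8AC3 = 0x0C8D0
  0xC8D0 + 0xDD16 = 0x1A5E6 → wrap carry → 0xA5E7
One's-complement sum = 0xA5E7.
Checksum = ~0xA5E7 & 0xFFFF = 0x5A18.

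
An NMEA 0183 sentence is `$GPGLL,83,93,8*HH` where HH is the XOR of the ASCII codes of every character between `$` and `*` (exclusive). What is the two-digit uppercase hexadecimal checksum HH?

XOR the ASCII codes of the payload characters:
  'G' = 0x47 → acc = 0x47
  'P' = 0x50 → acc = 0x17
  'G' = 0x47 → acc = 0x50
  'L' = 0x4C → acc = 0x1C
  'L' = 0x4C → acc = 0x50
  ',' = 0x2C → acc = 0x7C
  '8' = 0x38 → acc = 0x44
  '3' = 0x33 → acc = 0x77
  ',' = 0x2C → acc = 0x5B
  '9' = 0x39 → acc = 0x62
  '3' = 0x33 → acc = 0x51
  ',' = 0x2C → acc = 0x7D
  '8' = 0x38 → acc = 0x45
Checksum = 0x45.

45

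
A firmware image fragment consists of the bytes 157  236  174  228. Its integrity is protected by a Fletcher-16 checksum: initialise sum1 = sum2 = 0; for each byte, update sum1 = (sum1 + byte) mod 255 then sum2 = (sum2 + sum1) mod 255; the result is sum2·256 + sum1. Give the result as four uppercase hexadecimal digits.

Running sums (mod 255):
  after byte 0 (157): sum1=157, sum2=157
  after byte 1 (236): sum1=138, sum2=40
  after byte 2 (174): sum1=57, sum2=97
  after byte 3 (228): sum1=30, sum2=127
Checksum = sum2·256 + sum1 = 127·256 + 30 = 32542 = 0x7F1E.

7F1E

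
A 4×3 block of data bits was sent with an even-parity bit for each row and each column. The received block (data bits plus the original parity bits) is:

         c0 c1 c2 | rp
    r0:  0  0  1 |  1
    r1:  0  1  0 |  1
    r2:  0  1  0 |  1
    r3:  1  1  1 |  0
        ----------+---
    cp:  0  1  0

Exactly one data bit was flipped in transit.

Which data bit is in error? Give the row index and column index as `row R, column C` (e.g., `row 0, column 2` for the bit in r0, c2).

row 3, column 0

Recompute each row's even parity and compare to rp:
  r0: data parity 1, sent rp 1 → ok
  r1: data parity 1, sent rp 1 → ok
  r2: data parity 1, sent rp 1 → ok
  r3: data parity 1, sent rp 0 → mismatch
Recompute each column's even parity and compare to cp:
  c0: data parity 1, sent cp 0 → mismatch
  c1: data parity 1, sent cp 1 → ok
  c2: data parity 0, sent cp 0 → ok
Exactly one row (r3) and one column (c0) fail → the flipped bit is at their intersection.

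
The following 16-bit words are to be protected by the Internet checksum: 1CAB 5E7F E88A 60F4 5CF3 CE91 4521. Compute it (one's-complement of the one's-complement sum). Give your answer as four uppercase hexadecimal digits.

One's-complement addition (fold any carry out of bit 15 back into bit 0):
  0x1CAB + 0x5E7F = 0x07B2A
  0x7B2A + 0xE88A = 0x163B4 → wrap carry → 0x63B5
  0x63B5 + 0x60F4 = 0x0C4A9
  0xC4A9 + 0x5CF3 = 0x1219C → wrap carry → 0x219D
  0x219D + 0xCE91 = 0x0F02E
  0xF02E + 0x4521 = 0x1354F → wrap carry → 0x3550
One's-complement sum = 0x3550.
Checksum = ~0x3550 & 0xFFFF = 0xCAAF.

CAAF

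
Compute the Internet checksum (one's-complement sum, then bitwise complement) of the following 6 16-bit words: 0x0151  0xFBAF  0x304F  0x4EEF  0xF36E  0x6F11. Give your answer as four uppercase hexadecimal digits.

One's-complement addition (fold any carry out of bit 15 back into bit 0):
  0x0151 + 0xFBAF = 0x0FD00
  0xFD00 + 0x304F = 0x12D4F → wrap carry → 0x2D50
  0x2D50 + 0x4EEF = 0x07C3F
  0x7C3F + 0xF36E = 0x16FAD → wrap carry → 0x6FAE
  0x6FAE + 0x6F11 = 0x0DEBF
One's-complement sum = 0xDEBF.
Checksum = ~0xDEBF & 0xFFFF = 0x2140.

2140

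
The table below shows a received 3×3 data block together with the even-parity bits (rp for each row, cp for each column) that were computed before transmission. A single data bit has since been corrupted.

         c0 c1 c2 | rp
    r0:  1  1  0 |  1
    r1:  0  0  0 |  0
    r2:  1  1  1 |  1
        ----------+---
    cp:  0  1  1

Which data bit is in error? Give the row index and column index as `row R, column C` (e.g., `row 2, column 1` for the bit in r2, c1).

row 0, column 1

Recompute each row's even parity and compare to rp:
  r0: data parity 0, sent rp 1 → mismatch
  r1: data parity 0, sent rp 0 → ok
  r2: data parity 1, sent rp 1 → ok
Recompute each column's even parity and compare to cp:
  c0: data parity 0, sent cp 0 → ok
  c1: data parity 0, sent cp 1 → mismatch
  c2: data parity 1, sent cp 1 → ok
Exactly one row (r0) and one column (c1) fail → the flipped bit is at their intersection.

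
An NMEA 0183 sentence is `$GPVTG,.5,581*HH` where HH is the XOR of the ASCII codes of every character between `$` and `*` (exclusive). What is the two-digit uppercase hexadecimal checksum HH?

XOR the ASCII codes of the payload characters:
  'G' = 0x47 → acc = 0x47
  'P' = 0x50 → acc = 0x17
  'V' = 0x56 → acc = 0x41
  'T' = 0x54 → acc = 0x15
  'G' = 0x47 → acc = 0x52
  ',' = 0x2C → acc = 0x7E
  '.' = 0x2E → acc = 0x50
  '5' = 0x35 → acc = 0x65
  ',' = 0x2C → acc = 0x49
  '5' = 0x35 → acc = 0x7C
  '8' = 0x38 → acc = 0x44
  '1' = 0x31 → acc = 0x75
Checksum = 0x75.

75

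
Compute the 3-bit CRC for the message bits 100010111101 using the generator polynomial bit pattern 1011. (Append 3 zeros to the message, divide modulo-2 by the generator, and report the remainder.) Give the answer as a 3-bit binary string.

Append 3 zeros: 100010111101000. Divide by 1011 (XOR where the leading bit is 1):
  pos 0: 1000 XOR 1011 = 0011
  pos 2: 1110 XOR 1011 = 0101
  pos 3: 1011 XOR 1011 = 0000
  pos 7: 1110 XOR 1011 = 0101
  pos 8: 1011 XOR 1011 = 0000
Remainder (last 3 bits) = 000. This is the CRC / FCS.

000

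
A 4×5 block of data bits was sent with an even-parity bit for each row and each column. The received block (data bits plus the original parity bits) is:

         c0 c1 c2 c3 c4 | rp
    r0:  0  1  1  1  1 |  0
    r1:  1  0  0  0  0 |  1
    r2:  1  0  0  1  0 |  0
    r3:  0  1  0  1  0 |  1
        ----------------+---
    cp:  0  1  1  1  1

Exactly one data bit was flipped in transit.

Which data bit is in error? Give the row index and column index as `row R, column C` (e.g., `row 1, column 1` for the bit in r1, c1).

Recompute each row's even parity and compare to rp:
  r0: data parity 0, sent rp 0 → ok
  r1: data parity 1, sent rp 1 → ok
  r2: data parity 0, sent rp 0 → ok
  r3: data parity 0, sent rp 1 → mismatch
Recompute each column's even parity and compare to cp:
  c0: data parity 0, sent cp 0 → ok
  c1: data parity 0, sent cp 1 → mismatch
  c2: data parity 1, sent cp 1 → ok
  c3: data parity 1, sent cp 1 → ok
  c4: data parity 1, sent cp 1 → ok
Exactly one row (r3) and one column (c1) fail → the flipped bit is at their intersection.

row 3, column 1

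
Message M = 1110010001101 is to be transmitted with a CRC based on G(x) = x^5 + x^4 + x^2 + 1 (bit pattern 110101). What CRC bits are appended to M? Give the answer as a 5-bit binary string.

Append 5 zeros: 111001000110100000. Divide by 110101 (XOR where the leading bit is 1):
  pos 0: 111001 XOR 110101 = 001100
  pos 2: 110000 XOR 110101 = 000101
  pos 5: 101011 XOR 110101 = 011110
  pos 6: 111100 XOR 110101 = 001001
  pos 8: 100110 XOR 110101 = 010011
  pos 9: 100110 XOR 110101 = 010011
  pos 10: 100110 XOR 110101 = 010011
  pos 11: 100110 XOR 110101 = 010011
  pos 12: 100110 XOR 110101 = 010011
Remainder (last 5 bits) = 10011. This is the CRC / FCS.

10011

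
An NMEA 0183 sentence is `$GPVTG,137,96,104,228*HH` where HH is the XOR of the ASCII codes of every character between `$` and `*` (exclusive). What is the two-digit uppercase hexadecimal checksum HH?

XOR the ASCII codes of the payload characters:
  'G' = 0x47 → acc = 0x47
  'P' = 0x50 → acc = 0x17
  'V' = 0x56 → acc = 0x41
  'T' = 0x54 → acc = 0x15
  'G' = 0x47 → acc = 0x52
  ',' = 0x2C → acc = 0x7E
  '1' = 0x31 → acc = 0x4F
  '3' = 0x33 → acc = 0x7C
  '7' = 0x37 → acc = 0x4B
  ',' = 0x2C → acc = 0x67
  '9' = 0x39 → acc = 0x5E
  '6' = 0x36 → acc = 0x68
  ',' = 0x2C → acc = 0x44
  '1' = 0x31 → acc = 0x75
  '0' = 0x30 → acc = 0x45
  '4' = 0x34 → acc = 0x71
  ',' = 0x2C → acc = 0x5D
  '2' = 0x32 → acc = 0x6F
  '2' = 0x32 → acc = 0x5D
  '8' = 0x38 → acc = 0x65
Checksum = 0x65.

65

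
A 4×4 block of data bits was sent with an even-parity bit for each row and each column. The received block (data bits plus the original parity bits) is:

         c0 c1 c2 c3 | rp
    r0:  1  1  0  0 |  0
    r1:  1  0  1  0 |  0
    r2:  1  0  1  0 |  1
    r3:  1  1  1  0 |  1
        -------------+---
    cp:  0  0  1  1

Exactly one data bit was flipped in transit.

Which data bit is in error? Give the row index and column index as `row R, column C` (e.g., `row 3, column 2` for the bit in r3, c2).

Recompute each row's even parity and compare to rp:
  r0: data parity 0, sent rp 0 → ok
  r1: data parity 0, sent rp 0 → ok
  r2: data parity 0, sent rp 1 → mismatch
  r3: data parity 1, sent rp 1 → ok
Recompute each column's even parity and compare to cp:
  c0: data parity 0, sent cp 0 → ok
  c1: data parity 0, sent cp 0 → ok
  c2: data parity 1, sent cp 1 → ok
  c3: data parity 0, sent cp 1 → mismatch
Exactly one row (r2) and one column (c3) fail → the flipped bit is at their intersection.

row 2, column 3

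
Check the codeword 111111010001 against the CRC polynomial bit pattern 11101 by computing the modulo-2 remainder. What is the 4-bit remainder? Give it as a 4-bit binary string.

0000

Modulo-2 division of 111111010001 by 11101:
  pos 0: 11111 XOR 11101 = 00010
  pos 3: 10101 XOR 11101 = 01000
  pos 4: 10000 XOR 11101 = 01101
  pos 5: 11010 XOR 11101 = 00111
  pos 7: 11101 XOR 11101 = 00000
Remainder = 0000 (zero — the frame passes the CRC check).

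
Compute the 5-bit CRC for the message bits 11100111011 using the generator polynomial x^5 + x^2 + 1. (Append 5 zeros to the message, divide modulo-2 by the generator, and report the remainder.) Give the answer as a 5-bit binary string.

10111

Append 5 zeros: 1110011101100000. Divide by 100101 (XOR where the leading bit is 1):
  pos 0: 111001 XOR 100101 = 011100
  pos 1: 111001 XOR 100101 = 011100
  pos 2: 111001 XOR 100101 = 011100
  pos 3: 111000 XOR 100101 = 011101
  pos 4: 111011 XOR 100101 = 011110
  pos 5: 111101 XOR 100101 = 011000
  pos 6: 110000 XOR 100101 = 010101
  pos 7: 101010 XOR 100101 = 001111
  pos 9: 111100 XOR 100101 = 011001
  pos 10: 110010 XOR 100101 = 010111
Remainder (last 5 bits) = 10111. This is the CRC / FCS.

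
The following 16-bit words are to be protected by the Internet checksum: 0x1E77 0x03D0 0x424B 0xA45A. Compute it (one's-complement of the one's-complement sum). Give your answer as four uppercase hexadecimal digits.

F712

One's-complement addition (fold any carry out of bit 15 back into bit 0):
  0x1E77 + 0x03D0 = 0x02247
  0x2247 + 0x424B = 0x06492
  0x6492 + 0xA45A = 0x108EC → wrap carry → 0x08ED
One's-complement sum = 0x08ED.
Checksum = ~0x08ED & 0xFFFF = 0xF712.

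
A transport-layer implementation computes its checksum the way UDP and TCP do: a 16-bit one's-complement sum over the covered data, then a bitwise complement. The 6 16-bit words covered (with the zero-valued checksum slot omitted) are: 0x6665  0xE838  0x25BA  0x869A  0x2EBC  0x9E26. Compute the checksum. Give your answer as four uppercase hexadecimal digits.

One's-complement addition (fold any carry out of bit 15 back into bit 0):
  0x6665 + 0xE838 = 0x14E9D → wrap carry → 0x4E9E
  0x4E9E + 0x25BA = 0x07458
  0x7458 + 0x869A = 0x0FAF2
  0xFAF2 + 0x2EBC = 0x129AE → wrap carry → 0x29AF
  0x29AF + 0x9E26 = 0x0C7D5
One's-complement sum = 0xC7D5.
Checksum = ~0xC7D5 & 0xFFFF = 0x382A.

382A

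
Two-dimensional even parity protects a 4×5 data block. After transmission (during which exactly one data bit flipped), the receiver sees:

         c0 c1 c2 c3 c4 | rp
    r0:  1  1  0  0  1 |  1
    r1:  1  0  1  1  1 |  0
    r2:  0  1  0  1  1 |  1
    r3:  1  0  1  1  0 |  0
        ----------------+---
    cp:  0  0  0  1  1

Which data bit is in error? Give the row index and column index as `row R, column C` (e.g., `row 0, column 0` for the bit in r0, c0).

row 3, column 0

Recompute each row's even parity and compare to rp:
  r0: data parity 1, sent rp 1 → ok
  r1: data parity 0, sent rp 0 → ok
  r2: data parity 1, sent rp 1 → ok
  r3: data parity 1, sent rp 0 → mismatch
Recompute each column's even parity and compare to cp:
  c0: data parity 1, sent cp 0 → mismatch
  c1: data parity 0, sent cp 0 → ok
  c2: data parity 0, sent cp 0 → ok
  c3: data parity 1, sent cp 1 → ok
  c4: data parity 1, sent cp 1 → ok
Exactly one row (r3) and one column (c0) fail → the flipped bit is at their intersection.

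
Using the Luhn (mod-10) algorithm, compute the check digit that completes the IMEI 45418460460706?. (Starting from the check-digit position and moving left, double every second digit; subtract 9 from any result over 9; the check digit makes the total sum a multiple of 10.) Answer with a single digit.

Partial digits right→left: 6 0 7 0 6 4 0 6 4 8 1 4 5 4
Double every second digit counting from the check-digit position (so the 1st, 3rd, 5th, ... of the partial from the right).
  doubled (with −9 where >9): 3 5 3 0 8 2 1 → sum 22
  kept as-is: 0 0 4 6 8 4 4 → sum 26
Total = 22 + 26 = 48.
Check digit = (10 − (48 mod 10)) mod 10 = 2.

2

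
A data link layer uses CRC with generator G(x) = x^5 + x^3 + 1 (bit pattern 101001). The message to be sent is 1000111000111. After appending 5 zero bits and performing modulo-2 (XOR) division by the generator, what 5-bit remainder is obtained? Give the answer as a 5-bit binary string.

01010

Append 5 zeros: 100011100011100000. Divide by 101001 (XOR where the leading bit is 1):
  pos 0: 100011 XOR 101001 = 001010
  pos 2: 101010 XOR 101001 = 000011
  pos 6: 110011 XOR 101001 = 011010
  pos 7: 110101 XOR 101001 = 011100
  pos 8: 111000 XOR 101001 = 010001
  pos 9: 100010 XOR 101001 = 001011
  pos 11: 101100 XOR 101001 = 000101
Remainder (last 5 bits) = 01010. This is the CRC / FCS.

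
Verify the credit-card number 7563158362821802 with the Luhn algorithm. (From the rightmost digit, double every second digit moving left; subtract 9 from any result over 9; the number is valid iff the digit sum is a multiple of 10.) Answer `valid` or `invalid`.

From the right, keep odd positions and double even positions (subtract 9 from any doubled value over 9):
  doubled (positions 2,4,...): 0 2 7 3 7 2 3 5 → sum 29
  kept (positions 1,3,...): 2 8 2 2 3 5 3 5 → sum 30
Total = 59.
59 mod 10 = 9, so the number is invalid.

invalid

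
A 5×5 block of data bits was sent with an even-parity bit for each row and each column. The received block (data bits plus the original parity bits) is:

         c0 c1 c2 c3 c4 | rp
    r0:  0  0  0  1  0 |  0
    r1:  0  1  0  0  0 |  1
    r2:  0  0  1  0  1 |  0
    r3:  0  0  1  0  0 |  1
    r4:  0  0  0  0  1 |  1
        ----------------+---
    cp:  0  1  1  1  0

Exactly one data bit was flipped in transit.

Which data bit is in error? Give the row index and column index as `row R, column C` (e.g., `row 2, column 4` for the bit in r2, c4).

Recompute each row's even parity and compare to rp:
  r0: data parity 1, sent rp 0 → mismatch
  r1: data parity 1, sent rp 1 → ok
  r2: data parity 0, sent rp 0 → ok
  r3: data parity 1, sent rp 1 → ok
  r4: data parity 1, sent rp 1 → ok
Recompute each column's even parity and compare to cp:
  c0: data parity 0, sent cp 0 → ok
  c1: data parity 1, sent cp 1 → ok
  c2: data parity 0, sent cp 1 → mismatch
  c3: data parity 1, sent cp 1 → ok
  c4: data parity 0, sent cp 0 → ok
Exactly one row (r0) and one column (c2) fail → the flipped bit is at their intersection.

row 0, column 2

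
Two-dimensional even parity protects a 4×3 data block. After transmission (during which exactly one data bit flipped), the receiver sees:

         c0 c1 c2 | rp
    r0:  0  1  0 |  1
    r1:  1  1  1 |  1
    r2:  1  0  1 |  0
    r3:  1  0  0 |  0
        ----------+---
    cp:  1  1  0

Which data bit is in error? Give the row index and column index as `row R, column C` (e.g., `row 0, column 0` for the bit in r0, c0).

row 3, column 1

Recompute each row's even parity and compare to rp:
  r0: data parity 1, sent rp 1 → ok
  r1: data parity 1, sent rp 1 → ok
  r2: data parity 0, sent rp 0 → ok
  r3: data parity 1, sent rp 0 → mismatch
Recompute each column's even parity and compare to cp:
  c0: data parity 1, sent cp 1 → ok
  c1: data parity 0, sent cp 1 → mismatch
  c2: data parity 0, sent cp 0 → ok
Exactly one row (r3) and one column (c1) fail → the flipped bit is at their intersection.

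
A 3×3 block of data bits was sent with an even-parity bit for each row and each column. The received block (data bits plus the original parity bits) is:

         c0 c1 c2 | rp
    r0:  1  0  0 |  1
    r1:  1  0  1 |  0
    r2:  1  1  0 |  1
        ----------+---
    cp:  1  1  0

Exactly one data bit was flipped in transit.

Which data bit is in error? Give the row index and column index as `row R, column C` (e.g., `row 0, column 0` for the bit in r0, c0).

row 2, column 2

Recompute each row's even parity and compare to rp:
  r0: data parity 1, sent rp 1 → ok
  r1: data parity 0, sent rp 0 → ok
  r2: data parity 0, sent rp 1 → mismatch
Recompute each column's even parity and compare to cp:
  c0: data parity 1, sent cp 1 → ok
  c1: data parity 1, sent cp 1 → ok
  c2: data parity 1, sent cp 0 → mismatch
Exactly one row (r2) and one column (c2) fail → the flipped bit is at their intersection.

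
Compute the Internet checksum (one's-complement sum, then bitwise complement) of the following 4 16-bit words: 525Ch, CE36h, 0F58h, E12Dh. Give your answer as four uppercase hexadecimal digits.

One's-complement addition (fold any carry out of bit 15 back into bit 0):
  0x525C + 0xCE36 = 0x12092 → wrap carry → 0x2093
  0x2093 + 0x0F58 = 0x02FEB
  0x2FEB + 0xE12D = 0x11118 → wrap carry → 0x1119
One's-complement sum = 0x1119.
Checksum = ~0x1119 & 0xFFFF = 0xEEE6.

EEE6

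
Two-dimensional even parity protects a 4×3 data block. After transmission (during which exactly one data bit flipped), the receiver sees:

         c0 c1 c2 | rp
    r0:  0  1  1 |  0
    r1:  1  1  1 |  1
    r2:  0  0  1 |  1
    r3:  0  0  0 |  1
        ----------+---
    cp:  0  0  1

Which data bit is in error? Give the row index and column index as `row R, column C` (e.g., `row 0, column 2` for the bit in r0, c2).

Recompute each row's even parity and compare to rp:
  r0: data parity 0, sent rp 0 → ok
  r1: data parity 1, sent rp 1 → ok
  r2: data parity 1, sent rp 1 → ok
  r3: data parity 0, sent rp 1 → mismatch
Recompute each column's even parity and compare to cp:
  c0: data parity 1, sent cp 0 → mismatch
  c1: data parity 0, sent cp 0 → ok
  c2: data parity 1, sent cp 1 → ok
Exactly one row (r3) and one column (c0) fail → the flipped bit is at their intersection.

row 3, column 0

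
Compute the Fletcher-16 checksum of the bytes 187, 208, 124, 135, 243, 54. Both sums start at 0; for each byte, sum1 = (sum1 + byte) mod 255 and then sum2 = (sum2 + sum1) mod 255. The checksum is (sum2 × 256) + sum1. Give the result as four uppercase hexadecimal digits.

21BA

Running sums (mod 255):
  after byte 0 (187): sum1=187, sum2=187
  after byte 1 (208): sum1=140, sum2=72
  after byte 2 (124): sum1=9, sum2=81
  after byte 3 (135): sum1=144, sum2=225
  after byte 4 (243): sum1=132, sum2=102
  after byte 5 (54): sum1=186, sum2=33
Checksum = sum2·256 + sum1 = 33·256 + 186 = 8634 = 0x21BA.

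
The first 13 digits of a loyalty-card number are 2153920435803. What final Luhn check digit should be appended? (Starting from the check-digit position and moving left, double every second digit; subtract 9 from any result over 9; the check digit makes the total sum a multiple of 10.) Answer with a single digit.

2

Partial digits right→left: 3 0 8 5 3 4 0 2 9 3 5 1 2
Double every second digit counting from the check-digit position (so the 1st, 3rd, 5th, ... of the partial from the right).
  doubled (with −9 where >9): 6 7 6 0 9 1 4 → sum 33
  kept as-is: 0 5 4 2 3 1 → sum 15
Total = 33 + 15 = 48.
Check digit = (10 − (48 mod 10)) mod 10 = 2.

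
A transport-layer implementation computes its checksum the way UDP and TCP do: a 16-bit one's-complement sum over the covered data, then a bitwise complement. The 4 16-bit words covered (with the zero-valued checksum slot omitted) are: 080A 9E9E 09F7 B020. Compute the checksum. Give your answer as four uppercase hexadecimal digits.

9F3F

One's-complement addition (fold any carry out of bit 15 back into bit 0):
  0x080A + 0x9E9E = 0x0A6A8
  0xA6A8 + 0x09F7 = 0x0B09F
  0xB09F + 0xB020 = 0x160BF → wrap carry → 0x60C0
One's-complement sum = 0x60C0.
Checksum = ~0x60C0 & 0xFFFF = 0x9F3F.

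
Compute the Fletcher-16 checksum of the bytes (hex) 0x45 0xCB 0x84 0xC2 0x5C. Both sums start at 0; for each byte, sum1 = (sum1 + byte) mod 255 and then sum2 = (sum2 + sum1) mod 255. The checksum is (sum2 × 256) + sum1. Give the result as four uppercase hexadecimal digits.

F8B4

Running sums (mod 255):
  after byte 0 (0x45): sum1=69, sum2=69
  after byte 1 (0xCB): sum1=17, sum2=86
  after byte 2 (0x84): sum1=149, sum2=235
  after byte 3 (0xC2): sum1=88, sum2=68
  after byte 4 (0x5C): sum1=180, sum2=248
Checksum = sum2·256 + sum1 = 248·256 + 180 = 63668 = 0xF8B4.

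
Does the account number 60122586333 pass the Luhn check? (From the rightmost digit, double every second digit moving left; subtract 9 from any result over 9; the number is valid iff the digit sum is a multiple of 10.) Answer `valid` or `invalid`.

From the right, keep odd positions and double even positions (subtract 9 from any doubled value over 9):
  doubled (positions 2,4,...): 6 3 1 4 0 → sum 14
  kept (positions 1,3,...): 3 3 8 2 1 6 → sum 23
Total = 37.
37 mod 10 = 7, so the number is invalid.

invalid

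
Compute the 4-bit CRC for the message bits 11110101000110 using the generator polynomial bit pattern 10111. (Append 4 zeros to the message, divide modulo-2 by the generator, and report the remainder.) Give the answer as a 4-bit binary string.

Append 4 zeros: 111101010001100000. Divide by 10111 (XOR where the leading bit is 1):
  pos 0: 11110 XOR 10111 = 01001
  pos 1: 10011 XOR 10111 = 00100
  pos 3: 10001 XOR 10111 = 00110
  pos 5: 11000 XOR 10111 = 01111
  pos 6: 11110 XOR 10111 = 01001
  pos 7: 10011 XOR 10111 = 00100
  pos 9: 10010 XOR 10111 = 00101
  pos 11: 10100 XOR 10111 = 00011
Remainder (last 4 bits) = 1100. This is the CRC / FCS.

1100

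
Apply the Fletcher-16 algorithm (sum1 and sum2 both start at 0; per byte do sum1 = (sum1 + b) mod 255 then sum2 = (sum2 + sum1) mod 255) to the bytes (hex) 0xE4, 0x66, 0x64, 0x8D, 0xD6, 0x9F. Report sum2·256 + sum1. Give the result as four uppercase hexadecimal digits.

E4B3

Running sums (mod 255):
  after byte 0 (0xE4): sum1=228, sum2=228
  after byte 1 (0x66): sum1=75, sum2=48
  after byte 2 (0x64): sum1=175, sum2=223
  after byte 3 (0x8D): sum1=61, sum2=29
  after byte 4 (0xD6): sum1=20, sum2=49
  after byte 5 (0x9F): sum1=179, sum2=228
Checksum = sum2·256 + sum1 = 228·256 + 179 = 58547 = 0xE4B3.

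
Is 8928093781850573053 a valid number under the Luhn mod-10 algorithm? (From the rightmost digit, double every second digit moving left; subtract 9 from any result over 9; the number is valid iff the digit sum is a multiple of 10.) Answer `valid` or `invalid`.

From the right, keep odd positions and double even positions (subtract 9 from any doubled value over 9):
  doubled (positions 2,4,...): 1 6 1 1 2 5 9 7 9 → sum 41
  kept (positions 1,3,...): 3 0 7 0 8 8 3 0 2 8 → sum 39
Total = 80.
80 mod 10 = 0, so the number is valid.

valid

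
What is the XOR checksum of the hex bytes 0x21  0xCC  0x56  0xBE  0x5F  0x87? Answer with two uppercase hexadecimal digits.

XOR the bytes together:
  start with 0x21
  0x21 ⊕ 0xCC = 0xED
  0xED ⊕ 0x56 = 0xBB
  0xBB ⊕ 0xBE = 0x05
  0x05 ⊕ 0x5F = 0x5A
  0x5A ⊕ 0x87 = 0xDD

DD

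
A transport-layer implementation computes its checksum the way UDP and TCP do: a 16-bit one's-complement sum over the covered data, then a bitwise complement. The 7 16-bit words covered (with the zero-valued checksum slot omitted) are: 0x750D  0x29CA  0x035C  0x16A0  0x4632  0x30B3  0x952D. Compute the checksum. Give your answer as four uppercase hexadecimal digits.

One's-complement addition (fold any carry out of bit 15 back into bit 0):
  0x750D + 0x29CA = 0x09ED7
  0x9ED7 + 0x035C = 0x0A233
  0xA233 + 0x16A0 = 0x0B8D3
  0xB8D3 + 0x4632 = 0x0FF05
  0xFF05 + 0x30B3 = 0x12FB8 → wrap carry → 0x2FB9
  0x2FB9 + 0x952D = 0x0C4E6
One's-complement sum = 0xC4E6.
Checksum = ~0xC4E6 & 0xFFFF = 0x3B19.

3B19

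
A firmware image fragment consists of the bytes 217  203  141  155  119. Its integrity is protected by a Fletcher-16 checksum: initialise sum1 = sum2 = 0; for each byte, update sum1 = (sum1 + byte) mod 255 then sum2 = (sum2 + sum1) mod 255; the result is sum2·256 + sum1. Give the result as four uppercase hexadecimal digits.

C746

Running sums (mod 255):
  after byte 0 (217): sum1=217, sum2=217
  after byte 1 (203): sum1=165, sum2=127
  after byte 2 (141): sum1=51, sum2=178
  after byte 3 (155): sum1=206, sum2=129
  after byte 4 (119): sum1=70, sum2=199
Checksum = sum2·256 + sum1 = 199·256 + 70 = 51014 = 0xC746.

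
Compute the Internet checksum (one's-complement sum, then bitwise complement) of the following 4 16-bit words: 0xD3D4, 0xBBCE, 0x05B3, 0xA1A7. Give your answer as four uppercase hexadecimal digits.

One's-complement addition (fold any carry out of bit 15 back into bit 0):
  0xD3D4 + 0xBBCE = 0x18FA2 → wrap carry → 0x8FA3
  0x8FA3 + 0x05B3 = 0x09556
  0x9556 + 0xA1A7 = 0x136FD → wrap carry → 0x36FE
One's-complement sum = 0x36FE.
Checksum = ~0x36FE & 0xFFFF = 0xC901.

C901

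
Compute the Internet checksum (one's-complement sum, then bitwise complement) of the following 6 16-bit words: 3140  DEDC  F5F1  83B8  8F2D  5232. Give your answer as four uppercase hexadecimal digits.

94D8

One's-complement addition (fold any carry out of bit 15 back into bit 0):
  0x3140 + 0xDEDC = 0x1101C → wrap carry → 0x101D
  0x101D + 0xF5F1 = 0x1060E → wrap carry → 0x060F
  0x060F + 0x83B8 = 0x089C7
  0x89C7 + 0x8F2D = 0x118F4 → wrap carry → 0x18F5
  0x18F5 + 0x5232 = 0x06B27
One's-complement sum = 0x6B27.
Checksum = ~0x6B27 & 0xFFFF = 0x94D8.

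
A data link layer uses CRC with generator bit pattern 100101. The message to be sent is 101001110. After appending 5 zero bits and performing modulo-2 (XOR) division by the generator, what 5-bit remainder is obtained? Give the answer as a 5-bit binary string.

01000

Append 5 zeros: 10100111000000. Divide by 100101 (XOR where the leading bit is 1):
  pos 0: 101001 XOR 100101 = 001100
  pos 2: 110011 XOR 100101 = 010110
  pos 3: 101100 XOR 100101 = 001001
  pos 5: 100100 XOR 100101 = 000001
Remainder (last 5 bits) = 01000. This is the CRC / FCS.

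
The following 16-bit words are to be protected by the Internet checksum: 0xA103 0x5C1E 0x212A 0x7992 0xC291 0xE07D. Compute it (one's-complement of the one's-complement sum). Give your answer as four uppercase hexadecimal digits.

C511

One's-complement addition (fold any carry out of bit 15 back into bit 0):
  0xA103 + 0x5C1E = 0x0FD21
  0xFD21 + 0x212A = 0x11E4B → wrap carry → 0x1E4C
  0x1E4C + 0x7992 = 0x097DE
  0x97DE + 0xC291 = 0x15A6F → wrap carry → 0x5A70
  0x5A70 + 0xE07D = 0x13AED → wrap carry → 0x3AEE
One's-complement sum = 0x3AEE.
Checksum = ~0x3AEE & 0xFFFF = 0xC511.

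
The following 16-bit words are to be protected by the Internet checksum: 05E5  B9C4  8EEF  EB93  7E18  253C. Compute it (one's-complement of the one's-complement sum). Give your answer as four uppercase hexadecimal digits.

One's-complement addition (fold any carry out of bit 15 back into bit 0):
  0x05E5 + 0xB9C4 = 0x0BFA9
  0xBFA9 + 0x8EEF = 0x14E98 → wrap carry → 0x4E99
  0x4E99 + 0xEB93 = 0x13A2C → wrap carry → 0x3A2D
  0x3A2D + 0x7E18 = 0x0B845
  0xB845 + 0x253C = 0x0DD81
One's-complement sum = 0xDD81.
Checksum = ~0xDD81 & 0xFFFF = 0x227E.

227E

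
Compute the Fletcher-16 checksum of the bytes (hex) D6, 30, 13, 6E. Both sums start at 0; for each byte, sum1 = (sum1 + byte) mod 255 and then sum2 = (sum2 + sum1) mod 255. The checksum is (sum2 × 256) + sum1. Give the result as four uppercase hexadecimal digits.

Running sums (mod 255):
  after byte 0 (D6): sum1=214, sum2=214
  after byte 1 (30): sum1=7, sum2=221
  after byte 2 (13): sum1=26, sum2=247
  after byte 3 (6E): sum1=136, sum2=128
Checksum = sum2·256 + sum1 = 128·256 + 136 = 32904 = 0x8088.

8088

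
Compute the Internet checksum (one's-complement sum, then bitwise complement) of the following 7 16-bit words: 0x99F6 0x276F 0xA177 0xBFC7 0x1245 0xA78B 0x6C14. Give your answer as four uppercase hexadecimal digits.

B775

One's-complement addition (fold any carry out of bit 15 back into bit 0):
  0x99F6 + 0x276F = 0x0C165
  0xC165 + 0xA177 = 0x162DC → wrap carry → 0x62DD
  0x62DD + 0xBFC7 = 0x122A4 → wrap carry → 0x22A5
  0x22A5 + 0x1245 = 0x034EA
  0x34EA + 0xA78B = 0x0DC75
  0xDC75 + 0x6C14 = 0x14889 → wrap carry → 0x488A
One's-complement sum = 0x488A.
Checksum = ~0x488A & 0xFFFF = 0xB775.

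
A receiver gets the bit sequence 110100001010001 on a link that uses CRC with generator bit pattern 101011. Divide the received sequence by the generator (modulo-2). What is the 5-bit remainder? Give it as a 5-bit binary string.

00000

Modulo-2 division of 110100001010001 by 101011:
  pos 0: 110100 XOR 101011 = 011111
  pos 1: 111110 XOR 101011 = 010101
  pos 2: 101010 XOR 101011 = 000001
  pos 7: 110100 XOR 101011 = 011111
  pos 8: 111110 XOR 101011 = 010101
  pos 9: 101011 XOR 101011 = 000000
Remainder = 00000 (zero — the frame passes the CRC check).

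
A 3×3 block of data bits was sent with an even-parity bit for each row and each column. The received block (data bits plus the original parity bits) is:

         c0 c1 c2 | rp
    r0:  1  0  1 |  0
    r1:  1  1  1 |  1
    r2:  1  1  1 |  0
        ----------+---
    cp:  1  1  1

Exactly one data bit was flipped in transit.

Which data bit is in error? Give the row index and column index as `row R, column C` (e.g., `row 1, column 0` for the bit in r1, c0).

row 2, column 1

Recompute each row's even parity and compare to rp:
  r0: data parity 0, sent rp 0 → ok
  r1: data parity 1, sent rp 1 → ok
  r2: data parity 1, sent rp 0 → mismatch
Recompute each column's even parity and compare to cp:
  c0: data parity 1, sent cp 1 → ok
  c1: data parity 0, sent cp 1 → mismatch
  c2: data parity 1, sent cp 1 → ok
Exactly one row (r2) and one column (c1) fail → the flipped bit is at their intersection.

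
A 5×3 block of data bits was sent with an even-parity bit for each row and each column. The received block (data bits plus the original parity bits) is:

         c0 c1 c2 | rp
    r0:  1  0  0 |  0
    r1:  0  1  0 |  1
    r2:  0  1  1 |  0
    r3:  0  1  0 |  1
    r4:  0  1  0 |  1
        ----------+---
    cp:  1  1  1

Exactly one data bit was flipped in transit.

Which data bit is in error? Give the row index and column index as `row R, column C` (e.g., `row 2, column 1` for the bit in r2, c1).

Recompute each row's even parity and compare to rp:
  r0: data parity 1, sent rp 0 → mismatch
  r1: data parity 1, sent rp 1 → ok
  r2: data parity 0, sent rp 0 → ok
  r3: data parity 1, sent rp 1 → ok
  r4: data parity 1, sent rp 1 → ok
Recompute each column's even parity and compare to cp:
  c0: data parity 1, sent cp 1 → ok
  c1: data parity 0, sent cp 1 → mismatch
  c2: data parity 1, sent cp 1 → ok
Exactly one row (r0) and one column (c1) fail → the flipped bit is at their intersection.

row 0, column 1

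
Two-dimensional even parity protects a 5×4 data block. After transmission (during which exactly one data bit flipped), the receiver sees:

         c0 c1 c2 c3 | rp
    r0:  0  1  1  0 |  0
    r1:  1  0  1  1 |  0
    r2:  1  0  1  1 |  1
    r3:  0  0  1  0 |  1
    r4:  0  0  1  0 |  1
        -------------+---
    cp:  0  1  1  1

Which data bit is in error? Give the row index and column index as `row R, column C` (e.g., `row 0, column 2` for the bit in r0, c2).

Recompute each row's even parity and compare to rp:
  r0: data parity 0, sent rp 0 → ok
  r1: data parity 1, sent rp 0 → mismatch
  r2: data parity 1, sent rp 1 → ok
  r3: data parity 1, sent rp 1 → ok
  r4: data parity 1, sent rp 1 → ok
Recompute each column's even parity and compare to cp:
  c0: data parity 0, sent cp 0 → ok
  c1: data parity 1, sent cp 1 → ok
  c2: data parity 1, sent cp 1 → ok
  c3: data parity 0, sent cp 1 → mismatch
Exactly one row (r1) and one column (c3) fail → the flipped bit is at their intersection.

row 1, column 3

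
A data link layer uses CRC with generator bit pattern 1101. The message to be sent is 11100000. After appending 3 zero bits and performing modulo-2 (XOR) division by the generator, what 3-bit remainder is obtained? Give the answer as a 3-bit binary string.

011

Append 3 zeros: 11100000000. Divide by 1101 (XOR where the leading bit is 1):
  pos 0: 1110 XOR 1101 = 0011
  pos 2: 1100 XOR 1101 = 0001
  pos 5: 1000 XOR 1101 = 0101
  pos 6: 1010 XOR 1101 = 0111
  pos 7: 1110 XOR 1101 = 0011
Remainder (last 3 bits) = 011. This is the CRC / FCS.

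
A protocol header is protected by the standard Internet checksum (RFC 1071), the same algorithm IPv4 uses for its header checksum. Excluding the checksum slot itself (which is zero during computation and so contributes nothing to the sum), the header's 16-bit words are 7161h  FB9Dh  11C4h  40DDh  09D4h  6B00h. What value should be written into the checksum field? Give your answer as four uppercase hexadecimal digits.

One's-complement addition (fold any carry out of bit 15 back into bit 0):
  0x7161 + 0xFB9D = 0x16CFE → wrap carry → 0x6CFF
  0x6CFF + 0x11C4 = 0x07EC3
  0x7EC3 + 0x40DD = 0x0BFA0
  0xBFA0 + 0x09D4 = 0x0C974
  0xC974 + 0x6B00 = 0x13474 → wrap carry → 0x3475
One's-complement sum = 0x3475.
Checksum = ~0x3475 & 0xFFFF = 0xCB8A.

CB8A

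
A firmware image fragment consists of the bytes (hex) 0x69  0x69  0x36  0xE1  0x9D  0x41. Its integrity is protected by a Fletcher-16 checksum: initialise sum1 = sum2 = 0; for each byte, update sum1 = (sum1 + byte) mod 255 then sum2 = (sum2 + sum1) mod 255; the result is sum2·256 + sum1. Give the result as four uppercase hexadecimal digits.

82C9

Running sums (mod 255):
  after byte 0 (0x69): sum1=105, sum2=105
  after byte 1 (0x69): sum1=210, sum2=60
  after byte 2 (0x36): sum1=9, sum2=69
  after byte 3 (0xE1): sum1=234, sum2=48
  after byte 4 (0x9D): sum1=136, sum2=184
  after byte 5 (0x41): sum1=201, sum2=130
Checksum = sum2·256 + sum1 = 130·256 + 201 = 33481 = 0x82C9.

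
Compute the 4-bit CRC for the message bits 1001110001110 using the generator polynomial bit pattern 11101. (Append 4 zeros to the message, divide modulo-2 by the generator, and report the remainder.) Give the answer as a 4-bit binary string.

1000

Append 4 zeros: 10011100011100000. Divide by 11101 (XOR where the leading bit is 1):
  pos 0: 10011 XOR 11101 = 01110
  pos 1: 11101 XOR 11101 = 00000
  pos 9: 11100 XOR 11101 = 00001
Remainder (last 4 bits) = 1000. This is the CRC / FCS.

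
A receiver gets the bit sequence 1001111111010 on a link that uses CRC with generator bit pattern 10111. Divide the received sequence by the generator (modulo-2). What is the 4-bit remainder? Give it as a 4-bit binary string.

0001

Modulo-2 division of 1001111111010 by 10111:
  pos 0: 10011 XOR 10111 = 00100
  pos 2: 10011 XOR 10111 = 00100
  pos 4: 10011 XOR 10111 = 00100
  pos 6: 10010 XOR 10111 = 00101
  pos 8: 10110 XOR 10111 = 00001
Remainder = 0001 (nonzero — an error is detected).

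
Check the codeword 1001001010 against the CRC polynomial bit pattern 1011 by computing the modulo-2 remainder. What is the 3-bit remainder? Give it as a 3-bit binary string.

Modulo-2 division of 1001001010 by 1011:
  pos 0: 1001 XOR 1011 = 0010
  pos 2: 1000 XOR 1011 = 0011
  pos 4: 1110 XOR 1011 = 0101
  pos 5: 1011 XOR 1011 = 0000
Remainder = 000 (zero — the frame passes the CRC check).

000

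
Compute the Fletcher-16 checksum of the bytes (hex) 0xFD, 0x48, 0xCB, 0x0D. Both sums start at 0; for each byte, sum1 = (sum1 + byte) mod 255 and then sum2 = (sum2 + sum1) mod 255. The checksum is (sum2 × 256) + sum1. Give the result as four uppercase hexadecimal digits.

Running sums (mod 255):
  after byte 0 (0xFD): sum1=253, sum2=253
  after byte 1 (0x48): sum1=70, sum2=68
  after byte 2 (0xCB): sum1=18, sum2=86
  after byte 3 (0x0D): sum1=31, sum2=117
Checksum = sum2·256 + sum1 = 117·256 + 31 = 29983 = 0x751F.

751F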